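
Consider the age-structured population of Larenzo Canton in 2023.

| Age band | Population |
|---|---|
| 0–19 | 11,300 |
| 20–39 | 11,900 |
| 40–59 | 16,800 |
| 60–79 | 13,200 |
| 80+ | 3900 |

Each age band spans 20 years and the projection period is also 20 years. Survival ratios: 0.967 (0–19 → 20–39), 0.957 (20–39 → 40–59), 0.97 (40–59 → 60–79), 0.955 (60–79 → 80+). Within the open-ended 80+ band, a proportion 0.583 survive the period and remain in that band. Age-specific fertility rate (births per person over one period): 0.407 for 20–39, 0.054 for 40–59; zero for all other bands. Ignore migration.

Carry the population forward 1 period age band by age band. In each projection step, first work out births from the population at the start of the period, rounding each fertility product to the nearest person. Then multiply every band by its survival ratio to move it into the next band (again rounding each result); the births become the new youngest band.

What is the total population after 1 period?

59241

[period 1]
Births: 11900 × 0.407 = 4843, 16800 × 0.054 = 907 — total 5750
20–39: 11300 × 0.967 = 10927
40–59: 11900 × 0.957 = 11388
60–79: 16800 × 0.97 = 16296
80+: 13200 × 0.955 + 3900 × 0.583 = 12606 + 2274 = 14880
End of period: [5750, 10927, 11388, 16296, 14880]
Total after period 1: 5750 + 10927 + 11388 + 16296 + 14880 = 59241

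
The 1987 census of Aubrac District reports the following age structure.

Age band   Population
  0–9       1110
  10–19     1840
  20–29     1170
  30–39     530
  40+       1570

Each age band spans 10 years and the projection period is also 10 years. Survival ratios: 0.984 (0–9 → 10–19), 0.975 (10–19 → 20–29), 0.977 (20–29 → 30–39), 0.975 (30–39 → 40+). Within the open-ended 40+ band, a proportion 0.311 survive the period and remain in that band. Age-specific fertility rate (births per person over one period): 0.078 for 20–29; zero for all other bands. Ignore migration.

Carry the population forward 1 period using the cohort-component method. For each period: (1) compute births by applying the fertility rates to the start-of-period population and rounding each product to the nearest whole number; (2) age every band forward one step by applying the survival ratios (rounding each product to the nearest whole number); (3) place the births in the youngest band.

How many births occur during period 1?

[period 1]
Births: 1170 × 0.078 = 91
10–19: 1110 × 0.984 = 1092
20–29: 1840 × 0.975 = 1794
30–39: 1170 × 0.977 = 1143
40+: 530 × 0.975 + 1570 × 0.311 = 517 + 488 = 1005
Population now: 0–9=91, 10–19=1092, 20–29=1794, 30–39=1143, 40+=1005

91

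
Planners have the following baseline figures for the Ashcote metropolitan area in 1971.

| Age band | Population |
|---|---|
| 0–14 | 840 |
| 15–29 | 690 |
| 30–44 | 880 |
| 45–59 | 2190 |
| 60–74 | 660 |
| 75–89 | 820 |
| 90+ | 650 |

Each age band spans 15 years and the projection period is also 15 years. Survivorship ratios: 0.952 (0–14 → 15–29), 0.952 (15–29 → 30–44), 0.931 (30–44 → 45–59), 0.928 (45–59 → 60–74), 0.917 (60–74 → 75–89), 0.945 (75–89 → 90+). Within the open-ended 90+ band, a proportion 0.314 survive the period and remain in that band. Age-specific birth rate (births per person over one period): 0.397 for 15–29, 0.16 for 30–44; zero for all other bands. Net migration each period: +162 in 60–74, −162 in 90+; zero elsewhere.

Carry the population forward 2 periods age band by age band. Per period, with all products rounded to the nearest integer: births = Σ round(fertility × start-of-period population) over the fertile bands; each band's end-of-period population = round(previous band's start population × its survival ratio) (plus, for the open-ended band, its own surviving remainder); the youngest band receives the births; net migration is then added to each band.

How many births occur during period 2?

423

After projecting period 1:
Births: 690 × 0.397 = 274 ; 880 × 0.16 = 141 → 415
15–29: 840 × 0.952 = 800
30–44: 690 × 0.952 = 657
45–59: 880 × 0.931 = 819
60–74: 2190 × 0.928 = 2032
75–89: 660 × 0.917 = 605
90+: 820 × 0.945 + 650 × 0.314 = 775 + 204 = 979
Net migration: 60–74 + 162 → 2194; 90+ − 162 → 817
End of period: [415, 800, 657, 819, 2194, 605, 817]
After projecting period 2:
Births: 800 × 0.397 = 318 ; 657 × 0.16 = 105 → 423
15–29: 415 × 0.952 = 395
30–44: 800 × 0.952 = 762
45–59: 657 × 0.931 = 612
60–74: 819 × 0.928 = 760
75–89: 2194 × 0.917 = 2012
90+: 605 × 0.945 + 817 × 0.314 = 572 + 257 = 829
Net migration: 60–74 + 162 → 922; 90+ − 162 → 667
End of period: [423, 395, 762, 612, 922, 2012, 667]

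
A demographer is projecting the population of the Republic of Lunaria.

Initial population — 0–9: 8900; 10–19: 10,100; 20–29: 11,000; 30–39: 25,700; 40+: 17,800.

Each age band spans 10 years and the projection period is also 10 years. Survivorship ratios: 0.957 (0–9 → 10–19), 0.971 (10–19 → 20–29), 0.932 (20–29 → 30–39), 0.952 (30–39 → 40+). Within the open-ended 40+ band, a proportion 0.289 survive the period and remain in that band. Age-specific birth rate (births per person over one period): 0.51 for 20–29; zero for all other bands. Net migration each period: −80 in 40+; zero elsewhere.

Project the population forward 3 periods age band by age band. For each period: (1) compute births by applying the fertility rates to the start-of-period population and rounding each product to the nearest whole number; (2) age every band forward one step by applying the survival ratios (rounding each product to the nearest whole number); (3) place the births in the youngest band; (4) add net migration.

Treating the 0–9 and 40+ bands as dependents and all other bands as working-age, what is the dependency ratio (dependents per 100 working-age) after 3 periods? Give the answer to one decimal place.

102.2

— Period 1 —
Births: 11000 × 0.51 = 5610
10–19: 8900 × 0.957 = 8517
20–29: 10100 × 0.971 = 9807
30–39: 11000 × 0.932 = 10252
40+: 25700 × 0.952 + 17800 × 0.289 = 24466 + 5144 = 29610
Net migration: 40+ − 80 → 29530
End of period: [5610, 8517, 9807, 10252, 29530]
— Period 2 —
Births: 9807 × 0.51 = 5002
10–19: 5610 × 0.957 = 5369
20–29: 8517 × 0.971 = 8270
30–39: 9807 × 0.932 = 9140
40+: 10252 × 0.952 + 29530 × 0.289 = 9760 + 8534 = 18294
Net migration: 40+ − 80 → 18214
End of period: [5002, 5369, 8270, 9140, 18214]
— Period 3 —
Births: 8270 × 0.51 = 4218
10–19: 5002 × 0.957 = 4787
20–29: 5369 × 0.971 = 5213
30–39: 8270 × 0.932 = 7708
40+: 9140 × 0.952 + 18214 × 0.289 = 8701 + 5264 = 13965
Net migration: 40+ − 80 → 13885
End of period: [4218, 4787, 5213, 7708, 13885]
Dependents (band 0–9 + band 40+) = 4218 + 13885 = 18103; working-age = 17708; ratio = 18103/17708 × 100 = 102.2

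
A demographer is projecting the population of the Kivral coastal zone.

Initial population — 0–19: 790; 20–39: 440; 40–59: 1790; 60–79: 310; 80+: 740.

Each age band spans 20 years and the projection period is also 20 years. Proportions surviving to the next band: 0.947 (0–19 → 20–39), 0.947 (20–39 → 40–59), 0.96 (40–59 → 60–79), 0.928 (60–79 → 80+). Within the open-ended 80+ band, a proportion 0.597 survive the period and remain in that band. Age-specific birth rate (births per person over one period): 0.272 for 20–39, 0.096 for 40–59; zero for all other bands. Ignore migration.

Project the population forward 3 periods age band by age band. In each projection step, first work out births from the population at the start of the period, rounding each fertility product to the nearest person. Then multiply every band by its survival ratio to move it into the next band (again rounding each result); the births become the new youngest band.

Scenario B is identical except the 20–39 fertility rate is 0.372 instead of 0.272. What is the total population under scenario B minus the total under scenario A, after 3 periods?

153

After projecting period 1:
Births: 440 × 0.272 = 120, 1790 × 0.096 = 172 ⇒ total 292
20–39: 790 × 0.947 = 748
40–59: 440 × 0.947 = 417
60–79: 1790 × 0.96 = 1718
80+: 310 × 0.928 + 740 × 0.597 = 288 + 442 = 730
Giving 292 / 748 / 417 / 1718 / 730.
After projecting period 2:
Births: 748 × 0.272 = 203, 417 × 0.096 = 40 ⇒ total 243
20–39: 292 × 0.947 = 277
40–59: 748 × 0.947 = 708
60–79: 417 × 0.96 = 400
80+: 1718 × 0.928 + 730 × 0.597 = 1594 + 436 = 2030
Giving 243 / 277 / 708 / 400 / 2030.
After projecting period 3:
Births: 277 × 0.272 = 75, 708 × 0.096 = 68 ⇒ total 143
20–39: 243 × 0.947 = 230
40–59: 277 × 0.947 = 262
60–79: 708 × 0.96 = 680
80+: 400 × 0.928 + 2030 × 0.597 = 371 + 1212 = 1583
Giving 143 / 230 / 262 / 680 / 1583.
Scenario A total after 3 periods: 2898
Scenario B projection —
After projecting period 1:
Births: 440 × 0.372 = 164, 1790 × 0.096 = 172 ⇒ total 336
20–39: 790 × 0.947 = 748
40–59: 440 × 0.947 = 417
60–79: 1790 × 0.96 = 1718
80+: 310 × 0.928 + 740 × 0.597 = 288 + 442 = 730
Giving 336 / 748 / 417 / 1718 / 730.
After projecting period 2:
Births: 748 × 0.372 = 278, 417 × 0.096 = 40 ⇒ total 318
20–39: 336 × 0.947 = 318
40–59: 748 × 0.947 = 708
60–79: 417 × 0.96 = 400
80+: 1718 × 0.928 + 730 × 0.597 = 1594 + 436 = 2030
Giving 318 / 318 / 708 / 400 / 2030.
After projecting period 3:
Births: 318 × 0.372 = 118, 708 × 0.096 = 68 ⇒ total 186
20–39: 318 × 0.947 = 301
40–59: 318 × 0.947 = 301
60–79: 708 × 0.96 = 680
80+: 400 × 0.928 + 2030 × 0.597 = 371 + 1212 = 1583
Giving 186 / 301 / 301 / 680 / 1583.
Scenario B total after 3 periods: 3051
Difference B − A = 3051 − 2898 = 153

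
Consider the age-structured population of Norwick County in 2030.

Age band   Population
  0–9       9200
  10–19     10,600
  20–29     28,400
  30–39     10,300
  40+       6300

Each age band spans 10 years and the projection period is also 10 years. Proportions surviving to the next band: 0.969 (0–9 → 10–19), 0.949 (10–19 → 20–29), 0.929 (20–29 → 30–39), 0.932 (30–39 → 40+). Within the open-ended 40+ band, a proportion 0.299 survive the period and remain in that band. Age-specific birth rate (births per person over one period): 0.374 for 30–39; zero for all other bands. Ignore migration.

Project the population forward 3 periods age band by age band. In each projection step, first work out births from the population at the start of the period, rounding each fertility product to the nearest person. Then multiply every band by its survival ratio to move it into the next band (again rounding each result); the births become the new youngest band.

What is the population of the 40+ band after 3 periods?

17089

— Period 1 —
Births: 10300 * 0.374 = 3852
10–19: 9200 * 0.969 = 8915
20–29: 10600 * 0.949 = 10059
30–39: 28400 * 0.929 = 26384
40+: 10300 * 0.932 + 6300 * 0.299 = 9600 + 1884 = 11484
→ [3852, 8915, 10059, 26384, 11484]
— Period 2 —
Births: 26384 * 0.374 = 9868
10–19: 3852 * 0.969 = 3733
20–29: 8915 * 0.949 = 8460
30–39: 10059 * 0.929 = 9345
40+: 26384 * 0.932 + 11484 * 0.299 = 24590 + 3434 = 28024
→ [9868, 3733, 8460, 9345, 28024]
— Period 3 —
Births: 9345 * 0.374 = 3495
10–19: 9868 * 0.969 = 9562
20–29: 3733 * 0.949 = 3543
30–39: 8460 * 0.929 = 7859
40+: 9345 * 0.932 + 28024 * 0.299 = 8710 + 8379 = 17089
→ [3495, 9562, 3543, 7859, 17089]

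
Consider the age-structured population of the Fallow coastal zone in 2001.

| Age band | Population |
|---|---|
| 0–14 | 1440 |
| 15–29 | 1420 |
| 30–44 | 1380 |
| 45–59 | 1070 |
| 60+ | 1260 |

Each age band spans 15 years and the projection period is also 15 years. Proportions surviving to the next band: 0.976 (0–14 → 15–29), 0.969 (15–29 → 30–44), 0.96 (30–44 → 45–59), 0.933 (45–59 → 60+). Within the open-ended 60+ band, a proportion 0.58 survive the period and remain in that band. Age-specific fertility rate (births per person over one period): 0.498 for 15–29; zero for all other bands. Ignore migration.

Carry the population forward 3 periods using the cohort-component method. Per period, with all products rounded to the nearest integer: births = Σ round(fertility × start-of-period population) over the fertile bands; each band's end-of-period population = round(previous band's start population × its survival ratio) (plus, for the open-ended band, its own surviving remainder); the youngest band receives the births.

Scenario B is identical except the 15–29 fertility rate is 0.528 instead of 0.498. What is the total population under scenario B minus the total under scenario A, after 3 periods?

Let group 1 be 0–14 through group 5 = 60+.
Period 1.
Births: 1420 × 0.498 = 707
Group 2: 1440 × 0.976 = 1405
Group 3: 1420 × 0.969 = 1376
Group 4: 1380 × 0.96 = 1325
Group 5: 1070 × 0.933 + 1260 × 0.58 = 998 + 731 = 1729
→ [707, 1405, 1376, 1325, 1729]
Period 2.
Births: 1405 × 0.498 = 700
Group 2: 707 × 0.976 = 690
Group 3: 1405 × 0.969 = 1361
Group 4: 1376 × 0.96 = 1321
Group 5: 1325 × 0.933 + 1729 × 0.58 = 1236 + 1003 = 2239
→ [700, 690, 1361, 1321, 2239]
Period 3.
Births: 690 × 0.498 = 344
Group 2: 700 × 0.976 = 683
Group 3: 690 × 0.969 = 669
Group 4: 1361 × 0.96 = 1307
Group 5: 1321 × 0.933 + 2239 × 0.58 = 1232 + 1299 = 2531
→ [344, 683, 669, 1307, 2531]
Scenario A total after 3 periods: 5534
Scenario B projection —
Period 1.
Births: 1420 × 0.528 = 750
Group 2: 1440 × 0.976 = 1405
Group 3: 1420 × 0.969 = 1376
Group 4: 1380 × 0.96 = 1325
Group 5: 1070 × 0.933 + 1260 × 0.58 = 998 + 731 = 1729
→ [750, 1405, 1376, 1325, 1729]
Period 2.
Births: 1405 × 0.528 = 742
Group 2: 750 × 0.976 = 732
Group 3: 1405 × 0.969 = 1361
Group 4: 1376 × 0.96 = 1321
Group 5: 1325 × 0.933 + 1729 × 0.58 = 1236 + 1003 = 2239
→ [742, 732, 1361, 1321, 2239]
Period 3.
Births: 732 × 0.528 = 386
Group 2: 742 × 0.976 = 724
Group 3: 732 × 0.969 = 709
Group 4: 1361 × 0.96 = 1307
Group 5: 1321 × 0.933 + 2239 × 0.58 = 1232 + 1299 = 2531
→ [386, 724, 709, 1307, 2531]
Scenario B total after 3 periods: 5657
Difference B − A = 5657 − 5534 = 123

123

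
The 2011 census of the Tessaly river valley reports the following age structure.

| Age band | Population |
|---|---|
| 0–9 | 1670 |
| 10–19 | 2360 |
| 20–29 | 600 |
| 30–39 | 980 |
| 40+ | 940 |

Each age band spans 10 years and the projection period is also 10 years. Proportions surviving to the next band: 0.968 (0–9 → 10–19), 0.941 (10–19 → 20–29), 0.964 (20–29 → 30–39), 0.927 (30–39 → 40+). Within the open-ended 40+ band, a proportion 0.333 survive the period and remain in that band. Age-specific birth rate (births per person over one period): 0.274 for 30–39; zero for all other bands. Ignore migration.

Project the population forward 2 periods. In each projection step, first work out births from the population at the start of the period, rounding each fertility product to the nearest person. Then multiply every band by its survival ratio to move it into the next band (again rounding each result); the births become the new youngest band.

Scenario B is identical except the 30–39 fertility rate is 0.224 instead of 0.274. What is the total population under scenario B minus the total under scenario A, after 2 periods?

-76

After projecting period 1:
Births: 980 * 0.274 = 269
10–19: 1670 * 0.968 = 1617
20–29: 2360 * 0.941 = 2221
30–39: 600 * 0.964 = 578
40+: 980 * 0.927 + 940 * 0.333 = 908 + 313 = 1221
End of period: [269, 1617, 2221, 578, 1221]
After projecting period 2:
Births: 578 * 0.274 = 158
10–19: 269 * 0.968 = 260
20–29: 1617 * 0.941 = 1522
30–39: 2221 * 0.964 = 2141
40+: 578 * 0.927 + 1221 * 0.333 = 536 + 407 = 943
End of period: [158, 260, 1522, 2141, 943]
Scenario A total after 2 periods: 5024
Scenario B projection —
After projecting period 1:
Births: 980 * 0.224 = 220
10–19: 1670 * 0.968 = 1617
20–29: 2360 * 0.941 = 2221
30–39: 600 * 0.964 = 578
40+: 980 * 0.927 + 940 * 0.333 = 908 + 313 = 1221
End of period: [220, 1617, 2221, 578, 1221]
After projecting period 2:
Births: 578 * 0.224 = 129
10–19: 220 * 0.968 = 213
20–29: 1617 * 0.941 = 1522
30–39: 2221 * 0.964 = 2141
40+: 578 * 0.927 + 1221 * 0.333 = 536 + 407 = 943
End of period: [129, 213, 1522, 2141, 943]
Scenario B total after 2 periods: 4948
Difference B − A = 4948 − 5024 = -76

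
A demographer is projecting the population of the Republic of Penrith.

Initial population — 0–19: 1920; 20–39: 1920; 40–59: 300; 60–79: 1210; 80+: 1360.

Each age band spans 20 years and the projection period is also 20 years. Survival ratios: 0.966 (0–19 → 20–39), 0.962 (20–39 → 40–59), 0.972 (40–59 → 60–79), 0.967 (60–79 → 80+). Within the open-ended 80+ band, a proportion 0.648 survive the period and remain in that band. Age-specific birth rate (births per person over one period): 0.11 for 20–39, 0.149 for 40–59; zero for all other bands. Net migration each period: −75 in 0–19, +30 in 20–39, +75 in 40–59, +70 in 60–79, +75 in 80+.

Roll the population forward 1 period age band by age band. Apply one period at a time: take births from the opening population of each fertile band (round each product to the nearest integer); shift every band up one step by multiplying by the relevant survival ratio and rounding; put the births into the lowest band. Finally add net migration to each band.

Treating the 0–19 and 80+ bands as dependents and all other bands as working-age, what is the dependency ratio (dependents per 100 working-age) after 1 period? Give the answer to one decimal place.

Call the bands 1 to 5, youngest first.
Period 1.
Births: 1920 × 0.11 = 211 ; 300 × 0.149 = 45 ⇒ total 256
Band 2: 1920 × 0.966 = 1855
Band 3: 1920 × 0.962 = 1847
Band 4: 300 × 0.972 = 292
Band 5: 1210 × 0.967 + 1360 × 0.648 = 1170 + 881 = 2051
Net migration: Band 1 − 75 → 181; Band 2 + 30 → 1885; Band 3 + 75 → 1922; Band 4 + 70 → 362; Band 5 + 75 → 2126
Population now: 0–19=181, 20–39=1885, 40–59=1922, 60–79=362, 80+=2126
Dependents (band 0–19 + band 80+) = 181 + 2126 = 2307; working-age = 4169; ratio = 2307/4169 × 100 = 55.3

55.3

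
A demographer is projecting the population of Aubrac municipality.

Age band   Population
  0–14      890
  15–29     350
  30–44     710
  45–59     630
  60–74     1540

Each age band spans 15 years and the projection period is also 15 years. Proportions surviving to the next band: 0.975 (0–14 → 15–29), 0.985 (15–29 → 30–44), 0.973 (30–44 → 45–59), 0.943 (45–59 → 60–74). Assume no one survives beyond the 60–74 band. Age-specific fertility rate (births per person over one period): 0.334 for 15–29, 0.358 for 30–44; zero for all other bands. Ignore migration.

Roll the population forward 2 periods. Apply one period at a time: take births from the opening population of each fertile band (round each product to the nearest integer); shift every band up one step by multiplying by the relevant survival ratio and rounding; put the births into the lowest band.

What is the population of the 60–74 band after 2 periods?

[period 1]
Births: 350 × 0.334 = 117 ; 710 × 0.358 = 254 → total 371
15–29: 890 × 0.975 = 868
30–44: 350 × 0.985 = 345
45–59: 710 × 0.973 = 691
60–74: 630 × 0.943 = 594
End of period: [371, 868, 345, 691, 594]
[period 2]
Births: 868 × 0.334 = 290 ; 345 × 0.358 = 124 → total 414
15–29: 371 × 0.975 = 362
30–44: 868 × 0.985 = 855
45–59: 345 × 0.973 = 336
60–74: 691 × 0.943 = 652
End of period: [414, 362, 855, 336, 652]

652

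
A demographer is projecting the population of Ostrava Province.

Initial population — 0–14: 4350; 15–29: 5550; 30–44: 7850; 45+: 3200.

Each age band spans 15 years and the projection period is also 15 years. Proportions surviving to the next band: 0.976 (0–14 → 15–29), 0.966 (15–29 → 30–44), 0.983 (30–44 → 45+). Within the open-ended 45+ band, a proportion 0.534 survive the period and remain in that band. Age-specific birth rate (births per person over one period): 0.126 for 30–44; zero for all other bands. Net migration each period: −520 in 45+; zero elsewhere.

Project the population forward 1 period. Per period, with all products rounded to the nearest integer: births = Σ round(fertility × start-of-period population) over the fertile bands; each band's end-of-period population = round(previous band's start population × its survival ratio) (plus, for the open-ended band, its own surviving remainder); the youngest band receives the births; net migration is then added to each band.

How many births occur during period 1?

989

— Period 1 —
Births: 7850 * 0.126 = 989
15–29: 4350 * 0.976 = 4246
30–44: 5550 * 0.966 = 5361
45+: 7850 * 0.983 + 3200 * 0.534 = 7717 + 1709 = 9426
Net migration: 45+ − 520 → 8906
Giving 989 / 4246 / 5361 / 8906.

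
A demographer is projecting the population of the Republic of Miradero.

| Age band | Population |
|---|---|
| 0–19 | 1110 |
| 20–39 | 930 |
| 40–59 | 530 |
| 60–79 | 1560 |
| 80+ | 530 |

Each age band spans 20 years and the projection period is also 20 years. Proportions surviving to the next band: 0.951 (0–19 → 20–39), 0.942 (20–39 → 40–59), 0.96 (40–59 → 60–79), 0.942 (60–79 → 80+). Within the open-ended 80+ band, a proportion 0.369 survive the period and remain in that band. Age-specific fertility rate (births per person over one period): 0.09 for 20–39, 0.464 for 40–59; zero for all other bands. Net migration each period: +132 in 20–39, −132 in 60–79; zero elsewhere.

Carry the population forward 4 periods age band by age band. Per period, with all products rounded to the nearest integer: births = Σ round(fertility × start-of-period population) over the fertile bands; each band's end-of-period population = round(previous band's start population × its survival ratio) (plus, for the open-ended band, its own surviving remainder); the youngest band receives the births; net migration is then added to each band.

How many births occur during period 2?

Period 1:
Births: 930 * 0.09 = 84, 530 * 0.464 = 246 ⇒ total 330
20–39: 1110 * 0.951 = 1056
40–59: 930 * 0.942 = 876
60–79: 530 * 0.96 = 509
80+: 1560 * 0.942 + 530 * 0.369 = 1470 + 196 = 1666
Net migration: 20–39 + 132 → 1188; 60–79 − 132 → 377
Giving 330 / 1188 / 876 / 377 / 1666.
Period 2:
Births: 1188 * 0.09 = 107, 876 * 0.464 = 406 ⇒ total 513
20–39: 330 * 0.951 = 314
40–59: 1188 * 0.942 = 1119
60–79: 876 * 0.96 = 841
80+: 377 * 0.942 + 1666 * 0.369 = 355 + 615 = 970
Net migration: 20–39 + 132 → 446; 60–79 − 132 → 709
Giving 513 / 446 / 1119 / 709 / 970.

513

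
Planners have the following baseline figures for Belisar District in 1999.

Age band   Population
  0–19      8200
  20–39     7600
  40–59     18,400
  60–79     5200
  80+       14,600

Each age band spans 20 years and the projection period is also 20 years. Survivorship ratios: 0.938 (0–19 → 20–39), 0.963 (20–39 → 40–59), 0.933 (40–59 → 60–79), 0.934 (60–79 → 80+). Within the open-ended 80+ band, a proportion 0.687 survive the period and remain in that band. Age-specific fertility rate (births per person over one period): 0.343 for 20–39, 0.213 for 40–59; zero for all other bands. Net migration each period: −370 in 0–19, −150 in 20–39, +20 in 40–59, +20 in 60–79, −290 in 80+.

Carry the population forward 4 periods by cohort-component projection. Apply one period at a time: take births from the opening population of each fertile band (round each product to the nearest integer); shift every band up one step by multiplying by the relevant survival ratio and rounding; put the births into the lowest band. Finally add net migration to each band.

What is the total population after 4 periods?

35556

Period 1:
Births: 7600 * 0.343 = 2607, 18400 * 0.213 = 3919 → total 6526
20–39: 8200 * 0.938 = 7692
40–59: 7600 * 0.963 = 7319
60–79: 18400 * 0.933 = 17167
80+: 5200 * 0.934 + 14600 * 0.687 = 4857 + 10030 = 14887
Net migration: 0–19 − 370 → 6156; 20–39 − 150 → 7542; 40–59 + 20 → 7339; 60–79 + 20 → 17187; 80+ − 290 → 14597
Giving 6156 / 7542 / 7339 / 17187 / 14597.
Period 2:
Births: 7542 * 0.343 = 2587, 7339 * 0.213 = 1563 → total 4150
20–39: 6156 * 0.938 = 5774
40–59: 7542 * 0.963 = 7263
60–79: 7339 * 0.933 = 6847
80+: 17187 * 0.934 + 14597 * 0.687 = 16053 + 10028 = 26081
Net migration: 0–19 − 370 → 3780; 20–39 − 150 → 5624; 40–59 + 20 → 7283; 60–79 + 20 → 6867; 80+ − 290 → 25791
Giving 3780 / 5624 / 7283 / 6867 / 25791.
Period 3:
Births: 5624 * 0.343 = 1929, 7283 * 0.213 = 1551 → total 3480
20–39: 3780 * 0.938 = 3546
40–59: 5624 * 0.963 = 5416
60–79: 7283 * 0.933 = 6795
80+: 6867 * 0.934 + 25791 * 0.687 = 6414 + 17718 = 24132
Net migration: 0–19 − 370 → 3110; 20–39 − 150 → 3396; 40–59 + 20 → 5436; 60–79 + 20 → 6815; 80+ − 290 → 23842
Giving 3110 / 3396 / 5436 / 6815 / 23842.
Period 4:
Births: 3396 * 0.343 = 1165, 5436 * 0.213 = 1158 → total 2323
20–39: 3110 * 0.938 = 2917
40–59: 3396 * 0.963 = 3270
60–79: 5436 * 0.933 = 5072
80+: 6815 * 0.934 + 23842 * 0.687 = 6365 + 16379 = 22744
Net migration: 0–19 − 370 → 1953; 20–39 − 150 → 2767; 40–59 + 20 → 3290; 60–79 + 20 → 5092; 80+ − 290 → 22454
Giving 1953 / 2767 / 3290 / 5092 / 22454.
Total after period 4: 1953 + 2767 + 3290 + 5092 + 22454 = 35556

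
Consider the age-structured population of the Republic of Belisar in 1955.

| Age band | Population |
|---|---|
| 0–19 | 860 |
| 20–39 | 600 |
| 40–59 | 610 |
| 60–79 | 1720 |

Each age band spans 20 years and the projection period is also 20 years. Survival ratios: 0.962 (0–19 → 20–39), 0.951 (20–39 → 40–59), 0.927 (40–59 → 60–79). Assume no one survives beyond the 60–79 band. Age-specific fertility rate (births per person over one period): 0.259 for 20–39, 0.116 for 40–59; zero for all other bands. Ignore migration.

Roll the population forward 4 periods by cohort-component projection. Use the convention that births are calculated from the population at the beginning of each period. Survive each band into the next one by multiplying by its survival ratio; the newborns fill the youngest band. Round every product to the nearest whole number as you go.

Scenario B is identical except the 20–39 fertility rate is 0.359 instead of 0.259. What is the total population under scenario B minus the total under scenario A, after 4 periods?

231

Period 1:
Births: 600 * 0.259 = 155, 610 * 0.116 = 71 — total 226
20–39: 860 * 0.962 = 827
40–59: 600 * 0.951 = 571
60–79: 610 * 0.927 = 565
Giving 226 / 827 / 571 / 565.
Period 2:
Births: 827 * 0.259 = 214, 571 * 0.116 = 66 — total 280
20–39: 226 * 0.962 = 217
40–59: 827 * 0.951 = 786
60–79: 571 * 0.927 = 529
Giving 280 / 217 / 786 / 529.
Period 3:
Births: 217 * 0.259 = 56, 786 * 0.116 = 91 — total 147
20–39: 280 * 0.962 = 269
40–59: 217 * 0.951 = 206
60–79: 786 * 0.927 = 729
Giving 147 / 269 / 206 / 729.
Period 4:
Births: 269 * 0.259 = 70, 206 * 0.116 = 24 — total 94
20–39: 147 * 0.962 = 141
40–59: 269 * 0.951 = 256
60–79: 206 * 0.927 = 191
Giving 94 / 141 / 256 / 191.
Scenario A total after 4 periods: 682
Scenario B projection —
Period 1:
Births: 600 * 0.359 = 215, 610 * 0.116 = 71 — total 286
20–39: 860 * 0.962 = 827
40–59: 600 * 0.951 = 571
60–79: 610 * 0.927 = 565
Giving 286 / 827 / 571 / 565.
Period 2:
Births: 827 * 0.359 = 297, 571 * 0.116 = 66 — total 363
20–39: 286 * 0.962 = 275
40–59: 827 * 0.951 = 786
60–79: 571 * 0.927 = 529
Giving 363 / 275 / 786 / 529.
Period 3:
Births: 275 * 0.359 = 99, 786 * 0.116 = 91 — total 190
20–39: 363 * 0.962 = 349
40–59: 275 * 0.951 = 262
60–79: 786 * 0.927 = 729
Giving 190 / 349 / 262 / 729.
Period 4:
Births: 349 * 0.359 = 125, 262 * 0.116 = 30 — total 155
20–39: 190 * 0.962 = 183
40–59: 349 * 0.951 = 332
60–79: 262 * 0.927 = 243
Giving 155 / 183 / 332 / 243.
Scenario B total after 4 periods: 913
Difference B − A = 913 − 682 = 231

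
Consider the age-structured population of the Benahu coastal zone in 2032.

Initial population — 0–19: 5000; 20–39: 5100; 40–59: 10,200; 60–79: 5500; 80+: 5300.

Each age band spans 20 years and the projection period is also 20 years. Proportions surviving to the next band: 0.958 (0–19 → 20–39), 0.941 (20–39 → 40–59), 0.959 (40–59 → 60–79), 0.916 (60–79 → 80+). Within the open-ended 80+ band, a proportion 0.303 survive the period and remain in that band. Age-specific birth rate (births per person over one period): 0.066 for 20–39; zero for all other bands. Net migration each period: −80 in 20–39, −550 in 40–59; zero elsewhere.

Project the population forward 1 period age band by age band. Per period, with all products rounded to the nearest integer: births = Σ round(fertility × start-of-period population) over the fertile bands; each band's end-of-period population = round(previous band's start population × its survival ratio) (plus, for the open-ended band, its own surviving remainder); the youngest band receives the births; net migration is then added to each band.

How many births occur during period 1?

Call the bands 1 to 5, youngest first.
After projecting period 1:
Births: 5100 * 0.066 = 337
Band 2: 5000 * 0.958 = 4790
Band 3: 5100 * 0.941 = 4799
Band 4: 10200 * 0.959 = 9782
Band 5: 5500 * 0.916 + 5300 * 0.303 = 5038 + 1606 = 6644
Net migration: Band 2 − 80 → 4710; Band 3 − 550 → 4249
→ [337, 4710, 4249, 9782, 6644]

337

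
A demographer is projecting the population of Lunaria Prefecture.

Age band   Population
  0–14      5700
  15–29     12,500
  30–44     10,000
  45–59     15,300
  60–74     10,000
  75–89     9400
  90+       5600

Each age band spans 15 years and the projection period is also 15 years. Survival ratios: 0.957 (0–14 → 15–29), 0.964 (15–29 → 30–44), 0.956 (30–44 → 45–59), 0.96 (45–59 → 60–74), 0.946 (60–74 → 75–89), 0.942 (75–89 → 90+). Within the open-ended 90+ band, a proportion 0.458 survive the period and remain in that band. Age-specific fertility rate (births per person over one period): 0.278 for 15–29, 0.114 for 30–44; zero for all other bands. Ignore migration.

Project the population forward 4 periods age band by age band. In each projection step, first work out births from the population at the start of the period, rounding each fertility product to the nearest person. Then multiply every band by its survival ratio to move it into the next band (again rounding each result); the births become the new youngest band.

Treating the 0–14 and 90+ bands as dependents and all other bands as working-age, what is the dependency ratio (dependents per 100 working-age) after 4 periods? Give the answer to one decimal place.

77.4

Period 1:
Births: 12500 × 0.278 = 3475 ; 10000 × 0.114 = 1140 ⇒ total 4615
15–29: 5700 × 0.957 = 5455
30–44: 12500 × 0.964 = 12050
45–59: 10000 × 0.956 = 9560
60–74: 15300 × 0.96 = 14688
75–89: 10000 × 0.946 = 9460
90+: 9400 × 0.942 + 5600 × 0.458 = 8855 + 2565 = 11420
→ [4615, 5455, 12050, 9560, 14688, 9460, 11420]
Period 2:
Births: 5455 × 0.278 = 1516 ; 12050 × 0.114 = 1374 ⇒ total 2890
15–29: 4615 × 0.957 = 4417
30–44: 5455 × 0.964 = 5259
45–59: 12050 × 0.956 = 11520
60–74: 9560 × 0.96 = 9178
75–89: 14688 × 0.946 = 13895
90+: 9460 × 0.942 + 11420 × 0.458 = 8911 + 5230 = 14141
→ [2890, 4417, 5259, 11520, 9178, 13895, 14141]
Period 3:
Births: 4417 × 0.278 = 1228 ; 5259 × 0.114 = 600 ⇒ total 1828
15–29: 2890 × 0.957 = 2766
30–44: 4417 × 0.964 = 4258
45–59: 5259 × 0.956 = 5028
60–74: 11520 × 0.96 = 11059
75–89: 9178 × 0.946 = 8682
90+: 13895 × 0.942 + 14141 × 0.458 = 13089 + 6477 = 19566
→ [1828, 2766, 4258, 5028, 11059, 8682, 19566]
Period 4:
Births: 2766 × 0.278 = 769 ; 4258 × 0.114 = 485 ⇒ total 1254
15–29: 1828 × 0.957 = 1749
30–44: 2766 × 0.964 = 2666
45–59: 4258 × 0.956 = 4071
60–74: 5028 × 0.96 = 4827
75–89: 11059 × 0.946 = 10462
90+: 8682 × 0.942 + 19566 × 0.458 = 8178 + 8961 = 17139
→ [1254, 1749, 2666, 4071, 4827, 10462, 17139]
Dependents (band 0–14 + band 90+) = 1254 + 17139 = 18393; working-age = 23775; ratio = 18393/23775 × 100 = 77.4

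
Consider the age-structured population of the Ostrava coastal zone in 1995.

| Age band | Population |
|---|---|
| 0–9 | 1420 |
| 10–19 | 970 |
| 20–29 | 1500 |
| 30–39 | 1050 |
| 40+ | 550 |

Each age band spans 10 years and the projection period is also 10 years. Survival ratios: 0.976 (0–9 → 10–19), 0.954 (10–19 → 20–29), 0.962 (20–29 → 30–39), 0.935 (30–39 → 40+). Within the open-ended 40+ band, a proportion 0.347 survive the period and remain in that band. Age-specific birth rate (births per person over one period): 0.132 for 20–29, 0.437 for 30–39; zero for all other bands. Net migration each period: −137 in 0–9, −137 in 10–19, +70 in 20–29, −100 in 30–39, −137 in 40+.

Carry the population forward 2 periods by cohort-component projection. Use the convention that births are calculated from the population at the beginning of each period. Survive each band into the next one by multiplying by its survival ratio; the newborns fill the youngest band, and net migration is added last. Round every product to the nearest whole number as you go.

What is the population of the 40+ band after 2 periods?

Let band 1 be 0–9 through band 5 = 40+.
After projecting period 1:
Births: 1500 × 0.132 = 198, 1050 × 0.437 = 459 → 657
Band 2: 1420 × 0.976 = 1386
Band 3: 970 × 0.954 = 925
Band 4: 1500 × 0.962 = 1443
Band 5: 1050 × 0.935 + 550 × 0.347 = 982 + 191 = 1173
Net migration: Band 1 − 137 → 520; Band 2 − 137 → 1249; Band 3 + 70 → 995; Band 4 − 100 → 1343; Band 5 − 137 → 1036
→ [520, 1249, 995, 1343, 1036]
After projecting period 2:
Births: 995 × 0.132 = 131, 1343 × 0.437 = 587 → 718
Band 2: 520 × 0.976 = 508
Band 3: 1249 × 0.954 = 1192
Band 4: 995 × 0.962 = 957
Band 5: 1343 × 0.935 + 1036 × 0.347 = 1256 + 359 = 1615
Net migration: Band 1 − 137 → 581; Band 2 − 137 → 371; Band 3 + 70 → 1262; Band 4 − 100 → 857; Band 5 − 137 → 1478
→ [581, 371, 1262, 857, 1478]

1478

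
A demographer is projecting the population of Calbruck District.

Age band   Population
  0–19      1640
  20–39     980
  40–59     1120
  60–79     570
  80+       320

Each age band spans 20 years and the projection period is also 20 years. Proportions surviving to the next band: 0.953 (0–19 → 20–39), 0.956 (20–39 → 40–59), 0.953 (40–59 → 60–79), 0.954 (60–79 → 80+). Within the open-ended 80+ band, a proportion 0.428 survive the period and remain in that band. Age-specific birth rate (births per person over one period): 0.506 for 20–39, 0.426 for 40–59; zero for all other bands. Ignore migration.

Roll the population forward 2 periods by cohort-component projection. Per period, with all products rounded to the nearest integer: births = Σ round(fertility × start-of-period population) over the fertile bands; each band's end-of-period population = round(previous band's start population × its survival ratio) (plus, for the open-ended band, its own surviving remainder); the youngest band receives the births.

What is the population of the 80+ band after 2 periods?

1309

Let band 1 be 0–19 through band 5 = 80+.
[period 1]
Births: 980 * 0.506 = 496  |  1120 * 0.426 = 477 — total 973
Band 2: 1640 * 0.953 = 1563
Band 3: 980 * 0.956 = 937
Band 4: 1120 * 0.953 = 1067
Band 5: 570 * 0.954 + 320 * 0.428 = 544 + 137 = 681
Population now: 0–19=973, 20–39=1563, 40–59=937, 60–79=1067, 80+=681
[period 2]
Births: 1563 * 0.506 = 791  |  937 * 0.426 = 399 — total 1190
Band 2: 973 * 0.953 = 927
Band 3: 1563 * 0.956 = 1494
Band 4: 937 * 0.953 = 893
Band 5: 1067 * 0.954 + 681 * 0.428 = 1018 + 291 = 1309
Population now: 0–19=1190, 20–39=927, 40–59=1494, 60–79=893, 80+=1309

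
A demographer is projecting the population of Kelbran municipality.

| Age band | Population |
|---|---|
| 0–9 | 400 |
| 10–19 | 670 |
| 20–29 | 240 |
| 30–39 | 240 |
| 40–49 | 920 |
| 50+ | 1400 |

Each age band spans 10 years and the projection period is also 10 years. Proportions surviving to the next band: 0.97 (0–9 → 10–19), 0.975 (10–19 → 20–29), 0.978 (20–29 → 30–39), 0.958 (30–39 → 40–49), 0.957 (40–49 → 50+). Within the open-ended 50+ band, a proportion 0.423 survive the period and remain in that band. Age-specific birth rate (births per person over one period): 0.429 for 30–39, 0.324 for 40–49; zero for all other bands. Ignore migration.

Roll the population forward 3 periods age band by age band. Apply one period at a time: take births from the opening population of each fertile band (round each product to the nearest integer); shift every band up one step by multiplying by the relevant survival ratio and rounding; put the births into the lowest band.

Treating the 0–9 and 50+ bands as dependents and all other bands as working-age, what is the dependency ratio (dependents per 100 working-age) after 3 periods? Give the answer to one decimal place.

Numbering the bands 1..6 from youngest to oldest:
— Period 1 —
Births: 240 × 0.429 = 103  |  920 × 0.324 = 298 — total 401
Band 2: 400 × 0.97 = 388
Band 3: 670 × 0.975 = 653
Band 4: 240 × 0.978 = 235
Band 5: 240 × 0.958 = 230
Band 6: 920 × 0.957 + 1400 × 0.423 = 880 + 592 = 1472
Giving 401 / 388 / 653 / 235 / 230 / 1472.
— Period 2 —
Births: 235 × 0.429 = 101  |  230 × 0.324 = 75 — total 176
Band 2: 401 × 0.97 = 389
Band 3: 388 × 0.975 = 378
Band 4: 653 × 0.978 = 639
Band 5: 235 × 0.958 = 225
Band 6: 230 × 0.957 + 1472 × 0.423 = 220 + 623 = 843
Giving 176 / 389 / 378 / 639 / 225 / 843.
— Period 3 —
Births: 639 × 0.429 = 274  |  225 × 0.324 = 73 — total 347
Band 2: 176 × 0.97 = 171
Band 3: 389 × 0.975 = 379
Band 4: 378 × 0.978 = 370
Band 5: 639 × 0.958 = 612
Band 6: 225 × 0.957 + 843 × 0.423 = 215 + 357 = 572
Giving 347 / 171 / 379 / 370 / 612 / 572.
Dependents (band 0–9 + band 50+) = 347 + 572 = 919; working-age = 1532; ratio = 919/1532 × 100 = 60.0

60.0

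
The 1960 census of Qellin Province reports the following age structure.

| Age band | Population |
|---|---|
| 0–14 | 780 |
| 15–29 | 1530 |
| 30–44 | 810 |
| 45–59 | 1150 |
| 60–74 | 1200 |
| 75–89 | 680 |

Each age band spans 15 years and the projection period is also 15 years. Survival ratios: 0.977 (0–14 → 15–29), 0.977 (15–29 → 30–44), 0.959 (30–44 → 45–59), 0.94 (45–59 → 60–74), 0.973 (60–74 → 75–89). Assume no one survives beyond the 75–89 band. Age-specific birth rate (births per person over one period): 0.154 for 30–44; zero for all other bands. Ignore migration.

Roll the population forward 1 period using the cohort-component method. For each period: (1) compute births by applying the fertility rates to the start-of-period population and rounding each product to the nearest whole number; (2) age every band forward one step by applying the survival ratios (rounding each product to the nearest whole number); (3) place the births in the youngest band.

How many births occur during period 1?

Period 1:
Births: 810 × 0.154 = 125
15–29: 780 × 0.977 = 762
30–44: 1530 × 0.977 = 1495
45–59: 810 × 0.959 = 777
60–74: 1150 × 0.94 = 1081
75–89: 1200 × 0.973 = 1168
Giving 125 / 762 / 1495 / 777 / 1081 / 1168.

125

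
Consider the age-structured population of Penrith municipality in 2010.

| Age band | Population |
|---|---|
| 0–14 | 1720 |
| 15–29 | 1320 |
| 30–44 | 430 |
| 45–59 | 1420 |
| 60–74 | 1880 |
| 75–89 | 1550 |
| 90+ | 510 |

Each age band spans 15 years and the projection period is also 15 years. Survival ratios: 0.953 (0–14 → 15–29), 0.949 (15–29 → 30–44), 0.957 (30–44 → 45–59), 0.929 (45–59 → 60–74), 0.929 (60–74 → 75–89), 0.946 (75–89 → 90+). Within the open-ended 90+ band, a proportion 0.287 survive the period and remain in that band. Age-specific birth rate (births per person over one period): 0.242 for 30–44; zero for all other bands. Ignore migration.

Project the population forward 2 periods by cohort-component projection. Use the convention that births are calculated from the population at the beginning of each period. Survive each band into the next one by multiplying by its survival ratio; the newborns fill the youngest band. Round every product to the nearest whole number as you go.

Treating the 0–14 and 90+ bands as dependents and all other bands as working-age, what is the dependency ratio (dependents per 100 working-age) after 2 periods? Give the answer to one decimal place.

54.2

[period 1]
Births: 430 * 0.242 = 104
15–29: 1720 * 0.953 = 1639
30–44: 1320 * 0.949 = 1253
45–59: 430 * 0.957 = 412
60–74: 1420 * 0.929 = 1319
75–89: 1880 * 0.929 = 1747
90+: 1550 * 0.946 + 510 * 0.287 = 1466 + 146 = 1612
Giving 104 / 1639 / 1253 / 412 / 1319 / 1747 / 1612.
[period 2]
Births: 1253 * 0.242 = 303
15–29: 104 * 0.953 = 99
30–44: 1639 * 0.949 = 1555
45–59: 1253 * 0.957 = 1199
60–74: 412 * 0.929 = 383
75–89: 1319 * 0.929 = 1225
90+: 1747 * 0.946 + 1612 * 0.287 = 1653 + 463 = 2116
Giving 303 / 99 / 1555 / 1199 / 383 / 1225 / 2116.
Dependents (band 0–14 + band 90+) = 303 + 2116 = 2419; working-age = 4461; ratio = 2419/4461 × 100 = 54.2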